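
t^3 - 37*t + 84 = (t - 4)*(t - 3)*(t + 7)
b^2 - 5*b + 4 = (b - 4)*(b - 1)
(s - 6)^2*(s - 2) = s^3 - 14*s^2 + 60*s - 72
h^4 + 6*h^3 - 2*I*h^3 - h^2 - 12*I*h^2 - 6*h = h*(h + 6)*(h - I)^2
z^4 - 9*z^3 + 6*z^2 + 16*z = z*(z - 8)*(z - 2)*(z + 1)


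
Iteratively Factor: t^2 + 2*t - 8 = (t - 2)*(t + 4)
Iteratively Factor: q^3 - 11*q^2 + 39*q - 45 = (q - 3)*(q^2 - 8*q + 15) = (q - 3)^2*(q - 5)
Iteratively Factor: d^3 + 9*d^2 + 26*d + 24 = (d + 2)*(d^2 + 7*d + 12) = (d + 2)*(d + 3)*(d + 4)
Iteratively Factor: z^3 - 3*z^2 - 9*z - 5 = (z + 1)*(z^2 - 4*z - 5) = (z - 5)*(z + 1)*(z + 1)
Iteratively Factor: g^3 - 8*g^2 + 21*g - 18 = (g - 3)*(g^2 - 5*g + 6) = (g - 3)*(g - 2)*(g - 3)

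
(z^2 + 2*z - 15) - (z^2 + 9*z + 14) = -7*z - 29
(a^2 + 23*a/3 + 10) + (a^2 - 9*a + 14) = 2*a^2 - 4*a/3 + 24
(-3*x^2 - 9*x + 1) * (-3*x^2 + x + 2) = 9*x^4 + 24*x^3 - 18*x^2 - 17*x + 2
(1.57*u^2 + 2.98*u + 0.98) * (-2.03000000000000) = -3.1871*u^2 - 6.0494*u - 1.9894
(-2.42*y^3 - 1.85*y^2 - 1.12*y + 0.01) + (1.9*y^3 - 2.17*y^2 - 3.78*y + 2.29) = -0.52*y^3 - 4.02*y^2 - 4.9*y + 2.3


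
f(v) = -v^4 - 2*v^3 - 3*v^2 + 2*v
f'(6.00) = -1114.00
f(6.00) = -1824.00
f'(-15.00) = 12242.00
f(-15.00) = -44580.00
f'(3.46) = -256.28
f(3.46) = -255.16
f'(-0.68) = 4.56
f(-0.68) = -2.33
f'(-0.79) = 4.97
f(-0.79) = -2.86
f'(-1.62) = 12.98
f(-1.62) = -9.50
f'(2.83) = -153.69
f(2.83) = -127.84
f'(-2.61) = 47.91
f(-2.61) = -36.50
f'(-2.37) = 35.77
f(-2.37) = -26.52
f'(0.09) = 1.41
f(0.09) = 0.15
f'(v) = -4*v^3 - 6*v^2 - 6*v + 2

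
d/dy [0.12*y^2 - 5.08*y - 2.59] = 0.24*y - 5.08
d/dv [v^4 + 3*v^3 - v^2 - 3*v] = 4*v^3 + 9*v^2 - 2*v - 3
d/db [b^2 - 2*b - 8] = 2*b - 2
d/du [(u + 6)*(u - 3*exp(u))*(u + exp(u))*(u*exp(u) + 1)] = (u + 1)*(u + 6)*(u - 3*exp(u))*(u + exp(u))*exp(u) + (u + 6)*(u - 3*exp(u))*(u*exp(u) + 1)*(exp(u) + 1) - (u + 6)*(u + exp(u))*(u*exp(u) + 1)*(3*exp(u) - 1) + (u - 3*exp(u))*(u + exp(u))*(u*exp(u) + 1)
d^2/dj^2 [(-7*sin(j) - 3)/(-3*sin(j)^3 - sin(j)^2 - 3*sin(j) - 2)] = (-252*sin(j)^7 - 306*sin(j)^6 + 524*sin(j)^5 + 951*sin(j)^4 + 251*sin(j)^3 - 285*sin(j)^2 - 148*sin(j) - 42)/(3*sin(j)^3 + sin(j)^2 + 3*sin(j) + 2)^3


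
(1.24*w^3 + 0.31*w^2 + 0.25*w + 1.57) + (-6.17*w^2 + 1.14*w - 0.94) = 1.24*w^3 - 5.86*w^2 + 1.39*w + 0.63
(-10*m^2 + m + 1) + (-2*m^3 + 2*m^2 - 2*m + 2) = -2*m^3 - 8*m^2 - m + 3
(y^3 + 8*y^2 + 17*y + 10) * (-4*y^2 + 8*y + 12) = -4*y^5 - 24*y^4 + 8*y^3 + 192*y^2 + 284*y + 120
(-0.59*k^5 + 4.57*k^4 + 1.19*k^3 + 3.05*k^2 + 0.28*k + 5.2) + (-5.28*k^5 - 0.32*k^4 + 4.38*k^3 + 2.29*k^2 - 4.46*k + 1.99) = -5.87*k^5 + 4.25*k^4 + 5.57*k^3 + 5.34*k^2 - 4.18*k + 7.19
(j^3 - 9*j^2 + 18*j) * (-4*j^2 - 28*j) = -4*j^5 + 8*j^4 + 180*j^3 - 504*j^2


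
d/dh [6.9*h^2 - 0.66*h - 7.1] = 13.8*h - 0.66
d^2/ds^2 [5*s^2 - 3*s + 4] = 10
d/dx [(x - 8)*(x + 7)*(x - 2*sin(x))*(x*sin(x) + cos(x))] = x*(x - 8)*(x + 7)*(x - 2*sin(x))*cos(x) - (x - 8)*(x + 7)*(x*sin(x) + cos(x))*(2*cos(x) - 1) + (x - 8)*(x - 2*sin(x))*(x*sin(x) + cos(x)) + (x + 7)*(x - 2*sin(x))*(x*sin(x) + cos(x))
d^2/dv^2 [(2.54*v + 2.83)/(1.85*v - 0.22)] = 21.43891/(1.85*v - 0.22)^3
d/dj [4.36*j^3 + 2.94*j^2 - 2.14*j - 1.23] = 13.08*j^2 + 5.88*j - 2.14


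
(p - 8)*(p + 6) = p^2 - 2*p - 48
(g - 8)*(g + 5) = g^2 - 3*g - 40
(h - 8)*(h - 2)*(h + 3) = h^3 - 7*h^2 - 14*h + 48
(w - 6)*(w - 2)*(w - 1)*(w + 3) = w^4 - 6*w^3 - 7*w^2 + 48*w - 36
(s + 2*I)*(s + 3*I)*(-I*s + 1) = -I*s^3 + 6*s^2 + 11*I*s - 6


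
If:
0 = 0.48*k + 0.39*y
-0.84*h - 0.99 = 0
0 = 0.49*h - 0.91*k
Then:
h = -1.18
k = -0.63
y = 0.78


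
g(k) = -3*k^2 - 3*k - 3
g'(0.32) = -4.92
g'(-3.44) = 17.64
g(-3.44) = -28.18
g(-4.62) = -53.17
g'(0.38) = -5.28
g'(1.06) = -9.36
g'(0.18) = -4.08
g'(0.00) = -3.00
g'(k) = -6*k - 3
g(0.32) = -4.27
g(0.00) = -3.00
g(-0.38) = -2.29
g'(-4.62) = 24.72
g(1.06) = -9.55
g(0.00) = -3.00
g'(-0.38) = -0.72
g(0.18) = -3.64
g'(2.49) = -17.94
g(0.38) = -4.57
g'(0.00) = -3.00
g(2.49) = -29.07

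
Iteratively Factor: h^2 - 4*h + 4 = (h - 2)*(h - 2)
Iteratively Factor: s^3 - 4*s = (s)*(s^2 - 4) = s*(s - 2)*(s + 2)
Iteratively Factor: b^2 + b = (b)*(b + 1)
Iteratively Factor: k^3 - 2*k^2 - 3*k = (k + 1)*(k^2 - 3*k) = k*(k + 1)*(k - 3)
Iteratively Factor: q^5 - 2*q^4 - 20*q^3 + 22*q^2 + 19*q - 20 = (q + 1)*(q^4 - 3*q^3 - 17*q^2 + 39*q - 20) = (q - 5)*(q + 1)*(q^3 + 2*q^2 - 7*q + 4) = (q - 5)*(q - 1)*(q + 1)*(q^2 + 3*q - 4) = (q - 5)*(q - 1)^2*(q + 1)*(q + 4)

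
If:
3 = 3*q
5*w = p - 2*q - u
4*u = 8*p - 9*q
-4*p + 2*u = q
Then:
No Solution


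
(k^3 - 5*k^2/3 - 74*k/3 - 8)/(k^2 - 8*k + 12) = (3*k^2 + 13*k + 4)/(3*(k - 2))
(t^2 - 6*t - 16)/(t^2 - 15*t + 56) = (t + 2)/(t - 7)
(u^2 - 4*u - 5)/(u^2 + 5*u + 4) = (u - 5)/(u + 4)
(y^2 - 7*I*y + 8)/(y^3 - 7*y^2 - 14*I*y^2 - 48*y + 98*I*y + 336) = (y + I)/(y^2 - y*(7 + 6*I) + 42*I)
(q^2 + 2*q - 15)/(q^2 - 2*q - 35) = (q - 3)/(q - 7)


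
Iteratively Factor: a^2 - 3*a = (a)*(a - 3)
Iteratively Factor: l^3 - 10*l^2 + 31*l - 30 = (l - 5)*(l^2 - 5*l + 6) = (l - 5)*(l - 3)*(l - 2)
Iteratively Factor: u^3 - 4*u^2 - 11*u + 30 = (u - 5)*(u^2 + u - 6) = (u - 5)*(u + 3)*(u - 2)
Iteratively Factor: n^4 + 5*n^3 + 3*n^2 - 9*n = (n)*(n^3 + 5*n^2 + 3*n - 9) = n*(n - 1)*(n^2 + 6*n + 9) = n*(n - 1)*(n + 3)*(n + 3)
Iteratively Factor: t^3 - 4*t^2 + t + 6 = (t - 3)*(t^2 - t - 2) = (t - 3)*(t + 1)*(t - 2)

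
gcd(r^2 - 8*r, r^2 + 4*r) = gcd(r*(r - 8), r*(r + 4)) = r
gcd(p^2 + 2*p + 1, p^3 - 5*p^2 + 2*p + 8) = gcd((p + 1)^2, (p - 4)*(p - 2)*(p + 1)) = p + 1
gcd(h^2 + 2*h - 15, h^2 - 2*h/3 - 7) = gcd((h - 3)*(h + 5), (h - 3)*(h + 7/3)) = h - 3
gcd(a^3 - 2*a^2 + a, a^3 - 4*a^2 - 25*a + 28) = a - 1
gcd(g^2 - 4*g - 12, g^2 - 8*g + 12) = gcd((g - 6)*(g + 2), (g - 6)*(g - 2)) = g - 6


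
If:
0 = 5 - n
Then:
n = 5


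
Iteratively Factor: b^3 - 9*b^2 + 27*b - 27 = (b - 3)*(b^2 - 6*b + 9) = (b - 3)^2*(b - 3)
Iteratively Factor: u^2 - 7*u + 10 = (u - 2)*(u - 5)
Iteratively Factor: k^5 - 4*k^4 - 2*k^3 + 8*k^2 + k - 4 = (k - 1)*(k^4 - 3*k^3 - 5*k^2 + 3*k + 4) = (k - 4)*(k - 1)*(k^3 + k^2 - k - 1) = (k - 4)*(k - 1)*(k + 1)*(k^2 - 1) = (k - 4)*(k - 1)^2*(k + 1)*(k + 1)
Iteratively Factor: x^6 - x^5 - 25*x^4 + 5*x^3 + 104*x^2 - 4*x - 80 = (x + 4)*(x^5 - 5*x^4 - 5*x^3 + 25*x^2 + 4*x - 20) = (x - 1)*(x + 4)*(x^4 - 4*x^3 - 9*x^2 + 16*x + 20) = (x - 1)*(x + 1)*(x + 4)*(x^3 - 5*x^2 - 4*x + 20) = (x - 5)*(x - 1)*(x + 1)*(x + 4)*(x^2 - 4) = (x - 5)*(x - 2)*(x - 1)*(x + 1)*(x + 4)*(x + 2)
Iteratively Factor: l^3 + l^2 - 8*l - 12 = (l - 3)*(l^2 + 4*l + 4) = (l - 3)*(l + 2)*(l + 2)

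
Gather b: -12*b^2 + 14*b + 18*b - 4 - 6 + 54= -12*b^2 + 32*b + 44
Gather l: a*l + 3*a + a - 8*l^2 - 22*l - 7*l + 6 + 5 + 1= 4*a - 8*l^2 + l*(a - 29) + 12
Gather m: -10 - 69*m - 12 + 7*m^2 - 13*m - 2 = 7*m^2 - 82*m - 24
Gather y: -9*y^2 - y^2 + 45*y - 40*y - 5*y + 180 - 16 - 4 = 160 - 10*y^2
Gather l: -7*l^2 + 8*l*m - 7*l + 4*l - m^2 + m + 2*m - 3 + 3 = -7*l^2 + l*(8*m - 3) - m^2 + 3*m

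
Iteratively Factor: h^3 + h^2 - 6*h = (h + 3)*(h^2 - 2*h) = h*(h + 3)*(h - 2)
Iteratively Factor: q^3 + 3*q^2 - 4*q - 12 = (q - 2)*(q^2 + 5*q + 6) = (q - 2)*(q + 2)*(q + 3)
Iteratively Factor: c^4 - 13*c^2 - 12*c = (c + 3)*(c^3 - 3*c^2 - 4*c) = c*(c + 3)*(c^2 - 3*c - 4) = c*(c - 4)*(c + 3)*(c + 1)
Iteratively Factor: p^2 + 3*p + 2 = (p + 2)*(p + 1)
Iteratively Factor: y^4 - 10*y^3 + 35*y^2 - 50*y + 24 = (y - 1)*(y^3 - 9*y^2 + 26*y - 24) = (y - 2)*(y - 1)*(y^2 - 7*y + 12) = (y - 4)*(y - 2)*(y - 1)*(y - 3)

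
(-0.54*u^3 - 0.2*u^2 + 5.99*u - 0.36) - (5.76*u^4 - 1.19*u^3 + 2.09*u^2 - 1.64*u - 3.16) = -5.76*u^4 + 0.65*u^3 - 2.29*u^2 + 7.63*u + 2.8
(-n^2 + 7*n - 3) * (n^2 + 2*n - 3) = -n^4 + 5*n^3 + 14*n^2 - 27*n + 9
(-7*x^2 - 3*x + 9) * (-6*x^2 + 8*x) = 42*x^4 - 38*x^3 - 78*x^2 + 72*x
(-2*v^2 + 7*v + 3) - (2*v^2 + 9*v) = -4*v^2 - 2*v + 3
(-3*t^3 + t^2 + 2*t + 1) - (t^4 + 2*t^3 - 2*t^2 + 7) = -t^4 - 5*t^3 + 3*t^2 + 2*t - 6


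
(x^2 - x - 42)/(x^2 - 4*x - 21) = (x + 6)/(x + 3)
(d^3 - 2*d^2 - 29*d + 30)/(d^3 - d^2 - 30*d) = (d - 1)/d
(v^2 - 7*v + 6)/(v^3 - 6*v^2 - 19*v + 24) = (v - 6)/(v^2 - 5*v - 24)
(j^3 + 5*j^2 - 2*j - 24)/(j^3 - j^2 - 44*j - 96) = (j - 2)/(j - 8)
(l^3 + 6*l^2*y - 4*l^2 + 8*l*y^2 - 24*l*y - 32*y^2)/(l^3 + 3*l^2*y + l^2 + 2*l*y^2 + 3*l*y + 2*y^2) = (l^2 + 4*l*y - 4*l - 16*y)/(l^2 + l*y + l + y)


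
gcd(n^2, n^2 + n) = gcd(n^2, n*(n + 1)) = n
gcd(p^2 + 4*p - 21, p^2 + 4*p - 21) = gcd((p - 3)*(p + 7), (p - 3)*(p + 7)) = p^2 + 4*p - 21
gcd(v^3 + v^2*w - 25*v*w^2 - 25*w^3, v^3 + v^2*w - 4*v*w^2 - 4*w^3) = v + w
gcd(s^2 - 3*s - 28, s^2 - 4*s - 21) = s - 7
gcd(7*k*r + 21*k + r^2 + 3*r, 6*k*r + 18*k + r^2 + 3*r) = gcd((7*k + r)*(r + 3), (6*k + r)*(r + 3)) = r + 3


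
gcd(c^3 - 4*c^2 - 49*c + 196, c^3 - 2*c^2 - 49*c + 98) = c^2 - 49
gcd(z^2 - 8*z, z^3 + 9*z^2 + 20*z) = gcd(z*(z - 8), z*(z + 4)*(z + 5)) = z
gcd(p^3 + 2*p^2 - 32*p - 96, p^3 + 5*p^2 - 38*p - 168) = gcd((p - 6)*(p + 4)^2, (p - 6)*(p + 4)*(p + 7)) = p^2 - 2*p - 24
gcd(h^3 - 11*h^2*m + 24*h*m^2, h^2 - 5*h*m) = h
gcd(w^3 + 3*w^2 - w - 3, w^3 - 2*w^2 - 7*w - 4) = w + 1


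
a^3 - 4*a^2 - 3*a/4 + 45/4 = (a - 3)*(a - 5/2)*(a + 3/2)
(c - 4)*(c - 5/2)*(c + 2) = c^3 - 9*c^2/2 - 3*c + 20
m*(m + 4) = m^2 + 4*m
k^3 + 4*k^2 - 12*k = k*(k - 2)*(k + 6)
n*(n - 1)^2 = n^3 - 2*n^2 + n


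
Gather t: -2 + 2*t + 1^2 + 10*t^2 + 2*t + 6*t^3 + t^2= 6*t^3 + 11*t^2 + 4*t - 1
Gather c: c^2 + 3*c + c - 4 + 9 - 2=c^2 + 4*c + 3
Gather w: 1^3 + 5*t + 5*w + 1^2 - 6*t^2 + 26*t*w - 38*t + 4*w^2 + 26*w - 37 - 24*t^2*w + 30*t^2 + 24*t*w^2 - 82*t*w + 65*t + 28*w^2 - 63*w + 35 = 24*t^2 + 32*t + w^2*(24*t + 32) + w*(-24*t^2 - 56*t - 32)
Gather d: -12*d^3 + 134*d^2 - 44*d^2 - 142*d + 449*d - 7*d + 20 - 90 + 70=-12*d^3 + 90*d^2 + 300*d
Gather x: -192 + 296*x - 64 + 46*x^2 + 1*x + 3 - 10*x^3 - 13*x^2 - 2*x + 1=-10*x^3 + 33*x^2 + 295*x - 252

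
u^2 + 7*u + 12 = (u + 3)*(u + 4)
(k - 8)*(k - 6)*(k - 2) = k^3 - 16*k^2 + 76*k - 96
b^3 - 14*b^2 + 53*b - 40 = (b - 8)*(b - 5)*(b - 1)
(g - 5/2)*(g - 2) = g^2 - 9*g/2 + 5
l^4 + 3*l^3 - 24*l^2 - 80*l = l*(l - 5)*(l + 4)^2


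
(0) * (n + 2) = 0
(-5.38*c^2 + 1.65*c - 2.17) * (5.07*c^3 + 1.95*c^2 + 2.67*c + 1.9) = -27.2766*c^5 - 2.1255*c^4 - 22.149*c^3 - 10.048*c^2 - 2.6589*c - 4.123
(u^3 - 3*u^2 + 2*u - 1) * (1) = u^3 - 3*u^2 + 2*u - 1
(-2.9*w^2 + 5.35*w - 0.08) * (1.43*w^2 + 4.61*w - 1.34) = -4.147*w^4 - 5.7185*w^3 + 28.4351*w^2 - 7.5378*w + 0.1072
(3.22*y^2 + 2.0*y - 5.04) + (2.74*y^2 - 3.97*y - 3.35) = 5.96*y^2 - 1.97*y - 8.39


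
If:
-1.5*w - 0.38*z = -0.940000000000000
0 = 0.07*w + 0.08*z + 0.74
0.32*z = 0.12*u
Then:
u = -33.57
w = 3.82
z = -12.59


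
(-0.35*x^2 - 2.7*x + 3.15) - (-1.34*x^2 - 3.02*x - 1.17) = 0.99*x^2 + 0.32*x + 4.32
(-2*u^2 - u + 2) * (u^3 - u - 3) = -2*u^5 - u^4 + 4*u^3 + 7*u^2 + u - 6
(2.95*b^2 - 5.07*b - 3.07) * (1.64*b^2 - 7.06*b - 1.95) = 4.838*b^4 - 29.1418*b^3 + 25.0069*b^2 + 31.5607*b + 5.9865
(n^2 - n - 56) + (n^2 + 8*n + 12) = 2*n^2 + 7*n - 44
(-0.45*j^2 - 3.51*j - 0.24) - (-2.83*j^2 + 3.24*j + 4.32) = 2.38*j^2 - 6.75*j - 4.56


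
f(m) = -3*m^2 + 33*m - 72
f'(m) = 33 - 6*m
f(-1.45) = -126.16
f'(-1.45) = 41.70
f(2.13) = -15.32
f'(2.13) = 20.22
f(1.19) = -36.98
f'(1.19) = 25.86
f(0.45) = -57.76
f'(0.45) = 30.30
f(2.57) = -7.00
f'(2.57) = 17.58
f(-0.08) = -74.66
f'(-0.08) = 33.48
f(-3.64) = -231.87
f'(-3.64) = 54.84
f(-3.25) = -210.94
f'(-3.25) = 52.50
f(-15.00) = -1242.00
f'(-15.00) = 123.00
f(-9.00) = -612.00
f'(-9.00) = 87.00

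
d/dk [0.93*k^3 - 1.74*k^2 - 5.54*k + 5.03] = 2.79*k^2 - 3.48*k - 5.54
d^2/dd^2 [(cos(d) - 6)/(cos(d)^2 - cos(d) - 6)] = (9*sin(d)^4*cos(d) - 23*sin(d)^4 + 166*sin(d)^2 + 77*cos(d)/2 + 15*cos(3*d) - cos(5*d)/2 - 47)/(sin(d)^2 + cos(d) + 5)^3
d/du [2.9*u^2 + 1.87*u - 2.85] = 5.8*u + 1.87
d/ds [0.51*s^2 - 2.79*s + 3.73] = 1.02*s - 2.79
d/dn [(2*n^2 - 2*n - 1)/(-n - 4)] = (-2*n^2 - 16*n + 7)/(n^2 + 8*n + 16)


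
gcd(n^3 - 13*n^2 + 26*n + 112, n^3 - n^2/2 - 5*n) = n + 2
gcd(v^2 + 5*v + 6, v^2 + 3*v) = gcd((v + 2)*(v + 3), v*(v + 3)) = v + 3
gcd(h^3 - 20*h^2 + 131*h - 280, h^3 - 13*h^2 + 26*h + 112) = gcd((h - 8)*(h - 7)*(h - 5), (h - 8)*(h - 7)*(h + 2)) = h^2 - 15*h + 56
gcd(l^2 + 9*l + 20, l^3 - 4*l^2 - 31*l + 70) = l + 5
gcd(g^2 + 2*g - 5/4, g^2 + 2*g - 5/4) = g^2 + 2*g - 5/4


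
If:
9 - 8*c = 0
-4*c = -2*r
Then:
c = 9/8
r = 9/4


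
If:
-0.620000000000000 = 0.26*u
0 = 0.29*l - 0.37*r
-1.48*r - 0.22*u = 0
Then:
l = 0.45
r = 0.35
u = -2.38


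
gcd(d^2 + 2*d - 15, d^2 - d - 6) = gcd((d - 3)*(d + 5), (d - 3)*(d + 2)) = d - 3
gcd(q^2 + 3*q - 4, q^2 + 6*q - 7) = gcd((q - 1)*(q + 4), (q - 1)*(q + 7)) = q - 1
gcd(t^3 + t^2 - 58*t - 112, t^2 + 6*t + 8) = t + 2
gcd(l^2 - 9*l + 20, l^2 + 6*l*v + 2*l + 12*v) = 1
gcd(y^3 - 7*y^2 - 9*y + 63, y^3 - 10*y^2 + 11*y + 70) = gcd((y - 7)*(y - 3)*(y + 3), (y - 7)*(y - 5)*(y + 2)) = y - 7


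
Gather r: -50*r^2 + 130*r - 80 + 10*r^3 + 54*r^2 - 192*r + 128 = 10*r^3 + 4*r^2 - 62*r + 48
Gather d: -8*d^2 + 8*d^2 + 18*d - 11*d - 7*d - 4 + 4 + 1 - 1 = 0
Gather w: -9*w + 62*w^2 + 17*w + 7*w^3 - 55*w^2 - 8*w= 7*w^3 + 7*w^2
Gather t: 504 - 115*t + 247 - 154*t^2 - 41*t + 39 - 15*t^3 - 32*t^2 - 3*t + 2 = -15*t^3 - 186*t^2 - 159*t + 792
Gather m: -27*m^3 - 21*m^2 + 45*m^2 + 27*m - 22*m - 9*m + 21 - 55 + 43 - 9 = -27*m^3 + 24*m^2 - 4*m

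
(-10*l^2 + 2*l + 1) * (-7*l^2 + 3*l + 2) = 70*l^4 - 44*l^3 - 21*l^2 + 7*l + 2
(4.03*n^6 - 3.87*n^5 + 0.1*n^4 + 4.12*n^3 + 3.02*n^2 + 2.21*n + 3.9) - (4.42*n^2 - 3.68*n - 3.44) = 4.03*n^6 - 3.87*n^5 + 0.1*n^4 + 4.12*n^3 - 1.4*n^2 + 5.89*n + 7.34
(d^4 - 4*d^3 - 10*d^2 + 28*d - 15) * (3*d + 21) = 3*d^5 + 9*d^4 - 114*d^3 - 126*d^2 + 543*d - 315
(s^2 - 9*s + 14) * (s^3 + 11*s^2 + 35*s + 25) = s^5 + 2*s^4 - 50*s^3 - 136*s^2 + 265*s + 350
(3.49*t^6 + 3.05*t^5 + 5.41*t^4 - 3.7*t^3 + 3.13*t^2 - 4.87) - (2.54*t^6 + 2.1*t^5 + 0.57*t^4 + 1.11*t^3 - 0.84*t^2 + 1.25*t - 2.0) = 0.95*t^6 + 0.95*t^5 + 4.84*t^4 - 4.81*t^3 + 3.97*t^2 - 1.25*t - 2.87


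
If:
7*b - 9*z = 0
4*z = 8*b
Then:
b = 0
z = 0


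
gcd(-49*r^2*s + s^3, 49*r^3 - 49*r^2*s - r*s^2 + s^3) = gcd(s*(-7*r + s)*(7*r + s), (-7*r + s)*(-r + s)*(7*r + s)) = 49*r^2 - s^2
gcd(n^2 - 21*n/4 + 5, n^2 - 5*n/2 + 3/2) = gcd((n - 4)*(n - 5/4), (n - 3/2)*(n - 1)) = 1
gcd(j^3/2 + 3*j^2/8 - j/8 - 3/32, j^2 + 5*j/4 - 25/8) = 1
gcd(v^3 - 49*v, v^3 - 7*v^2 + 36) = 1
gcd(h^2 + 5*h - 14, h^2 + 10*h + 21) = h + 7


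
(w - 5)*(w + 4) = w^2 - w - 20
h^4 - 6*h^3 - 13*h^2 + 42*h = h*(h - 7)*(h - 2)*(h + 3)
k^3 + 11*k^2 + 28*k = k*(k + 4)*(k + 7)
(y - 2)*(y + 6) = y^2 + 4*y - 12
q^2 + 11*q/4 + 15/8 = (q + 5/4)*(q + 3/2)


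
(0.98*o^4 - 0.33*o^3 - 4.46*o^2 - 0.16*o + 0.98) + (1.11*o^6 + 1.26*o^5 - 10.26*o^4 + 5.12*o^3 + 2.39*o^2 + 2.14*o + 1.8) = 1.11*o^6 + 1.26*o^5 - 9.28*o^4 + 4.79*o^3 - 2.07*o^2 + 1.98*o + 2.78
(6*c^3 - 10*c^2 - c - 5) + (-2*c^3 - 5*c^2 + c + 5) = 4*c^3 - 15*c^2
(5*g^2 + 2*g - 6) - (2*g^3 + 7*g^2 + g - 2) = -2*g^3 - 2*g^2 + g - 4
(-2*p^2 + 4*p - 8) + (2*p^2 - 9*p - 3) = -5*p - 11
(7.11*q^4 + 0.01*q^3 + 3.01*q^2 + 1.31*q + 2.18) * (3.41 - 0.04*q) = -0.2844*q^5 + 24.2447*q^4 - 0.0863*q^3 + 10.2117*q^2 + 4.3799*q + 7.4338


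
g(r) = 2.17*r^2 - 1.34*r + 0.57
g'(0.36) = 0.22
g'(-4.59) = -21.26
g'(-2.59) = -12.58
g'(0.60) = 1.26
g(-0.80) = 3.03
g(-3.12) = 25.87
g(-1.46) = 7.15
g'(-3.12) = -14.88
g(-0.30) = 1.17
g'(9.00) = 37.72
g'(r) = 4.34*r - 1.34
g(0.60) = 0.55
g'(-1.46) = -7.68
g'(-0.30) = -2.64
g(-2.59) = 18.60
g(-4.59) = 52.44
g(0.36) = 0.37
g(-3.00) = 24.12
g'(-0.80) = -4.81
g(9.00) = 164.28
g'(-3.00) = -14.36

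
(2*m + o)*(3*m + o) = 6*m^2 + 5*m*o + o^2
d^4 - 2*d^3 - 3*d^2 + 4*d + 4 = (d - 2)^2*(d + 1)^2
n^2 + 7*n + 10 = (n + 2)*(n + 5)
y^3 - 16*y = y*(y - 4)*(y + 4)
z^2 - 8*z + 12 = (z - 6)*(z - 2)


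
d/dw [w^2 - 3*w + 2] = 2*w - 3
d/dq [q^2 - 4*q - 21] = 2*q - 4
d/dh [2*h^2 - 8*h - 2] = 4*h - 8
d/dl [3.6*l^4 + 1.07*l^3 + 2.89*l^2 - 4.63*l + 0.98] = 14.4*l^3 + 3.21*l^2 + 5.78*l - 4.63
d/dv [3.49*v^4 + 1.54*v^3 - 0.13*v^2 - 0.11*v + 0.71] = 13.96*v^3 + 4.62*v^2 - 0.26*v - 0.11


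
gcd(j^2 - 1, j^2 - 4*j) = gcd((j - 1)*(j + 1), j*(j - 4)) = 1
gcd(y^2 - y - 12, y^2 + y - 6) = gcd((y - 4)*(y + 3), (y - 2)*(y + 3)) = y + 3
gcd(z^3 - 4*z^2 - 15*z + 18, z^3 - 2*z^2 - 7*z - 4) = 1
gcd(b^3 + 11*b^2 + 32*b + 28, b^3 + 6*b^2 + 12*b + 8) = b^2 + 4*b + 4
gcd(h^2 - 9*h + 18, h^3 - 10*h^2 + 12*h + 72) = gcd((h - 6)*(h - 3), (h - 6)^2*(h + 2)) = h - 6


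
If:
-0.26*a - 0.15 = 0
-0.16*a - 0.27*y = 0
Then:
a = -0.58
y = 0.34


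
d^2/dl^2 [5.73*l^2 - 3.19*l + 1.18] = 11.4600000000000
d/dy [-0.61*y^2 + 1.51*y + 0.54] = 1.51 - 1.22*y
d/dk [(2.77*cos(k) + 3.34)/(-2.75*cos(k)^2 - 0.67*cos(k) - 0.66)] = (7.6175*sin(k)^2 - 18.37*cos(k) - 8.0271)*sin(k)/(2.75*cos(k)^2 + 0.67*cos(k) + 0.66)^2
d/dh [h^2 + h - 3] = 2*h + 1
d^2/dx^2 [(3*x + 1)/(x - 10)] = 62/(x - 10)^3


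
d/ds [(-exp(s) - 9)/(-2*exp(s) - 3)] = -15*exp(s)/(2*exp(s) + 3)^2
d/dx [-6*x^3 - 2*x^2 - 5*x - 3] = -18*x^2 - 4*x - 5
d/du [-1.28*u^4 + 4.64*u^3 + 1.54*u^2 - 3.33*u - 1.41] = -5.12*u^3 + 13.92*u^2 + 3.08*u - 3.33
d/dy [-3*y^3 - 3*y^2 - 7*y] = -9*y^2 - 6*y - 7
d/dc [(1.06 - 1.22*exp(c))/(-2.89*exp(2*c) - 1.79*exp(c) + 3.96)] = (-3.5258*exp(2*c) + 6.1268*exp(c) - 2.9338)*exp(c)/(8.3521*exp(4*c) + 10.3462*exp(3*c) - 19.6847*exp(2*c) - 14.1768*exp(c) + 15.6816)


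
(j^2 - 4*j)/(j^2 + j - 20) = j/(j + 5)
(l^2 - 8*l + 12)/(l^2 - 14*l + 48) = (l - 2)/(l - 8)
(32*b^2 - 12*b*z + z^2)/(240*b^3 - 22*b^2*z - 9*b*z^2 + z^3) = (-4*b + z)/(-30*b^2 - b*z + z^2)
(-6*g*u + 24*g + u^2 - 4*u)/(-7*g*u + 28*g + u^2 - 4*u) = (-6*g + u)/(-7*g + u)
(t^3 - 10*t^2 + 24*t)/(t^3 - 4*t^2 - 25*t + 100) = t*(t - 6)/(t^2 - 25)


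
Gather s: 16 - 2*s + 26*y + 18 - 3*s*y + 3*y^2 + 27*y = s*(-3*y - 2) + 3*y^2 + 53*y + 34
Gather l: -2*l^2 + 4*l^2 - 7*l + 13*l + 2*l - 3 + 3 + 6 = 2*l^2 + 8*l + 6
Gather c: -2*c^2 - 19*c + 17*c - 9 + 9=-2*c^2 - 2*c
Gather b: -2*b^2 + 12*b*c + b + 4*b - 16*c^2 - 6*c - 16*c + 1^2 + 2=-2*b^2 + b*(12*c + 5) - 16*c^2 - 22*c + 3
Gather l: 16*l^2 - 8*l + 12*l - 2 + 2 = 16*l^2 + 4*l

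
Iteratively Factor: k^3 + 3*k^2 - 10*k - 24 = (k + 4)*(k^2 - k - 6) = (k + 2)*(k + 4)*(k - 3)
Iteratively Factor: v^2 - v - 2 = (v - 2)*(v + 1)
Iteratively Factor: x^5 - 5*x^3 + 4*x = (x - 1)*(x^4 + x^3 - 4*x^2 - 4*x) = (x - 2)*(x - 1)*(x^3 + 3*x^2 + 2*x) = (x - 2)*(x - 1)*(x + 2)*(x^2 + x) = (x - 2)*(x - 1)*(x + 1)*(x + 2)*(x)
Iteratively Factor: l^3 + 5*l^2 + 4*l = (l + 4)*(l^2 + l) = (l + 1)*(l + 4)*(l)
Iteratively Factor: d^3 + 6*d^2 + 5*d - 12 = (d + 4)*(d^2 + 2*d - 3) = (d - 1)*(d + 4)*(d + 3)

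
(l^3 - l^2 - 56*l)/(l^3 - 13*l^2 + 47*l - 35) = l*(l^2 - l - 56)/(l^3 - 13*l^2 + 47*l - 35)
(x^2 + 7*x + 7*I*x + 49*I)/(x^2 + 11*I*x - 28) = (x + 7)/(x + 4*I)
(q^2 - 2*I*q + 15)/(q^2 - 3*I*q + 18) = (q - 5*I)/(q - 6*I)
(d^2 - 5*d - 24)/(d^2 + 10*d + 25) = (d^2 - 5*d - 24)/(d^2 + 10*d + 25)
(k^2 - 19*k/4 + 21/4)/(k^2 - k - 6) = (k - 7/4)/(k + 2)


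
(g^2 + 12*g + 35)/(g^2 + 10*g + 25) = (g + 7)/(g + 5)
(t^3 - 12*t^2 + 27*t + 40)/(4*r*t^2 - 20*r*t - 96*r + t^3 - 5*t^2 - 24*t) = (t^2 - 4*t - 5)/(4*r*t + 12*r + t^2 + 3*t)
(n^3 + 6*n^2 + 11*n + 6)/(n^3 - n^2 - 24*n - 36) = (n + 1)/(n - 6)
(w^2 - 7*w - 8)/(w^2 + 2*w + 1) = (w - 8)/(w + 1)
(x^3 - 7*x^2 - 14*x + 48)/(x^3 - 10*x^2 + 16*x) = (x + 3)/x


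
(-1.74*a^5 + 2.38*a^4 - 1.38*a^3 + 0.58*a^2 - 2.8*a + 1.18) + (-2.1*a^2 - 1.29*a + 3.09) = -1.74*a^5 + 2.38*a^4 - 1.38*a^3 - 1.52*a^2 - 4.09*a + 4.27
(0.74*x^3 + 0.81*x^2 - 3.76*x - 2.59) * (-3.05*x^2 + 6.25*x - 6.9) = -2.257*x^5 + 2.1545*x^4 + 11.4245*x^3 - 21.1895*x^2 + 9.7565*x + 17.871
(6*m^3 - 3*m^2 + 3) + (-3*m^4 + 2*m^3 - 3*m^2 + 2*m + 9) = -3*m^4 + 8*m^3 - 6*m^2 + 2*m + 12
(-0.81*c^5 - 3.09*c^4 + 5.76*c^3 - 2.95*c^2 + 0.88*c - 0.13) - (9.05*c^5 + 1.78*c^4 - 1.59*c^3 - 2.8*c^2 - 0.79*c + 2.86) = -9.86*c^5 - 4.87*c^4 + 7.35*c^3 - 0.15*c^2 + 1.67*c - 2.99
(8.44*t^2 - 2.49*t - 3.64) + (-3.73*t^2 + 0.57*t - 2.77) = 4.71*t^2 - 1.92*t - 6.41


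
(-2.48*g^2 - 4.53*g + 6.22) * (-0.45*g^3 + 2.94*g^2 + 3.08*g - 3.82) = 1.116*g^5 - 5.2527*g^4 - 23.7556*g^3 + 13.808*g^2 + 36.4622*g - 23.7604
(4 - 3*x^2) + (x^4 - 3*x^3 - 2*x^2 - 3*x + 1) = x^4 - 3*x^3 - 5*x^2 - 3*x + 5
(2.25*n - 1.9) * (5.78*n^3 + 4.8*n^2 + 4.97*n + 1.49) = 13.005*n^4 - 0.182*n^3 + 2.0625*n^2 - 6.0905*n - 2.831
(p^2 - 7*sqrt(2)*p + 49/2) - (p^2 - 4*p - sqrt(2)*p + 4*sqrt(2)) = -6*sqrt(2)*p + 4*p - 4*sqrt(2) + 49/2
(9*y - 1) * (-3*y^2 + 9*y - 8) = -27*y^3 + 84*y^2 - 81*y + 8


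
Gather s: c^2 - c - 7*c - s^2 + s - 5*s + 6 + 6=c^2 - 8*c - s^2 - 4*s + 12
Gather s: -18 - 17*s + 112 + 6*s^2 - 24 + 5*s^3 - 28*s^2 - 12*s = 5*s^3 - 22*s^2 - 29*s + 70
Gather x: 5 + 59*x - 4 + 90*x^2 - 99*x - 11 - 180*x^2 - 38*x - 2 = -90*x^2 - 78*x - 12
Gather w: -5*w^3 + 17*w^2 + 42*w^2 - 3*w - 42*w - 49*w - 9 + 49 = -5*w^3 + 59*w^2 - 94*w + 40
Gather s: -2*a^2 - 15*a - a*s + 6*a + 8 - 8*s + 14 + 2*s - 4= -2*a^2 - 9*a + s*(-a - 6) + 18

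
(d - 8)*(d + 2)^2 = d^3 - 4*d^2 - 28*d - 32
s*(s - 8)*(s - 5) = s^3 - 13*s^2 + 40*s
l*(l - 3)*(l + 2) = l^3 - l^2 - 6*l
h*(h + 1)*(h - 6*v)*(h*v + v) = h^4*v - 6*h^3*v^2 + 2*h^3*v - 12*h^2*v^2 + h^2*v - 6*h*v^2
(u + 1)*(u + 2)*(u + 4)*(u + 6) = u^4 + 13*u^3 + 56*u^2 + 92*u + 48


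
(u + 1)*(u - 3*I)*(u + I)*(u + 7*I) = u^4 + u^3 + 5*I*u^3 + 17*u^2 + 5*I*u^2 + 17*u + 21*I*u + 21*I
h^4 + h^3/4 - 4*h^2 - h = h*(h - 2)*(h + 1/4)*(h + 2)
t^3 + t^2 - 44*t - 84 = (t - 7)*(t + 2)*(t + 6)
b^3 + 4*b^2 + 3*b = b*(b + 1)*(b + 3)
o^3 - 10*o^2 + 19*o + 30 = (o - 6)*(o - 5)*(o + 1)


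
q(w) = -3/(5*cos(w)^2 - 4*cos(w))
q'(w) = -3*(10*sin(w)*cos(w) - 4*sin(w))/(5*cos(w)^2 - 4*cos(w))^2 = 6*(2 - 5*cos(w))*sin(w)/((5*cos(w) - 4)^2*cos(w)^2)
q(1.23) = 3.85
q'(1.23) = 3.07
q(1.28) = 4.08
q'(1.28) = 6.01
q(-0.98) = 4.43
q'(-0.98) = 8.54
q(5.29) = 4.33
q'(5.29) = 7.63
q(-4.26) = -1.11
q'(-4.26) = 3.09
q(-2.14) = -0.83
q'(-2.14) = -1.82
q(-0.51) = -9.45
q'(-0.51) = 68.71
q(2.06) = -1.01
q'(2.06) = 2.59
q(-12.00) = -16.21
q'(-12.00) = -208.69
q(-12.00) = -16.21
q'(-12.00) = -208.69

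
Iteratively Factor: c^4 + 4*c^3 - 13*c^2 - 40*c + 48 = (c - 3)*(c^3 + 7*c^2 + 8*c - 16) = (c - 3)*(c + 4)*(c^2 + 3*c - 4) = (c - 3)*(c - 1)*(c + 4)*(c + 4)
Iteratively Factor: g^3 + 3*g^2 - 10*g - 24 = (g + 4)*(g^2 - g - 6) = (g - 3)*(g + 4)*(g + 2)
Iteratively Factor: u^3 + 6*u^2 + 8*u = (u + 2)*(u^2 + 4*u) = (u + 2)*(u + 4)*(u)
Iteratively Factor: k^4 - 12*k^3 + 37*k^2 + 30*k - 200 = (k - 5)*(k^3 - 7*k^2 + 2*k + 40) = (k - 5)*(k + 2)*(k^2 - 9*k + 20) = (k - 5)^2*(k + 2)*(k - 4)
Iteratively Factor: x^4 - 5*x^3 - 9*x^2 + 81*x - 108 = (x - 3)*(x^3 - 2*x^2 - 15*x + 36) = (x - 3)^2*(x^2 + x - 12) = (x - 3)^3*(x + 4)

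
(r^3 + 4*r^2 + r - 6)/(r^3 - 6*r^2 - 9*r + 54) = (r^2 + r - 2)/(r^2 - 9*r + 18)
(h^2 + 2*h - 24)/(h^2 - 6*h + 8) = (h + 6)/(h - 2)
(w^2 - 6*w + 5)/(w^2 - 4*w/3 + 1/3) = 3*(w - 5)/(3*w - 1)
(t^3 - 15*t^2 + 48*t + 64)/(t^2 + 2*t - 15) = (t^3 - 15*t^2 + 48*t + 64)/(t^2 + 2*t - 15)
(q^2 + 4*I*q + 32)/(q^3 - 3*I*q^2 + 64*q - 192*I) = (q - 4*I)/(q^2 - 11*I*q - 24)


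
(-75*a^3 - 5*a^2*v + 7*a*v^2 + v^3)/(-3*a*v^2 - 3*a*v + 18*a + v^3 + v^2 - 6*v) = (25*a^2 + 10*a*v + v^2)/(v^2 + v - 6)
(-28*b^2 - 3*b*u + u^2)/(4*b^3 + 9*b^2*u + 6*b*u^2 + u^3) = (-7*b + u)/(b^2 + 2*b*u + u^2)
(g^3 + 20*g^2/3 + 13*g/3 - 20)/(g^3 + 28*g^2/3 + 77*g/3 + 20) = (3*g - 4)/(3*g + 4)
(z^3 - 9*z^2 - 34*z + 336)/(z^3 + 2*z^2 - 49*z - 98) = (z^2 - 2*z - 48)/(z^2 + 9*z + 14)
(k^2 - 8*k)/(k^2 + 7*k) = (k - 8)/(k + 7)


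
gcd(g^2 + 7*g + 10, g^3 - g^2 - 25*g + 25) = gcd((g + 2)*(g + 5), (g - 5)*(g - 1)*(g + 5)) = g + 5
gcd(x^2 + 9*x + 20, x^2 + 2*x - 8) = x + 4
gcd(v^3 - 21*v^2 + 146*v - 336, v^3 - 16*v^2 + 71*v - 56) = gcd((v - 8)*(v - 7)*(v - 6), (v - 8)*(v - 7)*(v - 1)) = v^2 - 15*v + 56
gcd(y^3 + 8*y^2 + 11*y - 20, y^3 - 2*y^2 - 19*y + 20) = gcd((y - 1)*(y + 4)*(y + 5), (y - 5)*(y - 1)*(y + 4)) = y^2 + 3*y - 4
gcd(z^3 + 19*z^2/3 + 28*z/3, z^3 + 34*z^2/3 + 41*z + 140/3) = z^2 + 19*z/3 + 28/3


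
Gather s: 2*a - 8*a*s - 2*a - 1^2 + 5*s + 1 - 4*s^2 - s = -4*s^2 + s*(4 - 8*a)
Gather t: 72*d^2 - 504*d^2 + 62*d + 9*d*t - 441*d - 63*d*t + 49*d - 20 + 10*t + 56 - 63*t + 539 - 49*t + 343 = -432*d^2 - 330*d + t*(-54*d - 102) + 918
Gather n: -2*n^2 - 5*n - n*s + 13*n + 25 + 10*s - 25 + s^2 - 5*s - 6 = -2*n^2 + n*(8 - s) + s^2 + 5*s - 6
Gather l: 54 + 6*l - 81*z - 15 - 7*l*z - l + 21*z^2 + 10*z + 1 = l*(5 - 7*z) + 21*z^2 - 71*z + 40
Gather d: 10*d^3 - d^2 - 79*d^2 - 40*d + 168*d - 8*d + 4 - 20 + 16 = 10*d^3 - 80*d^2 + 120*d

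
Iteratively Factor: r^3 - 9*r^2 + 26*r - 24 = (r - 3)*(r^2 - 6*r + 8) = (r - 3)*(r - 2)*(r - 4)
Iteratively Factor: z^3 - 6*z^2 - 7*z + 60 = (z - 4)*(z^2 - 2*z - 15) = (z - 5)*(z - 4)*(z + 3)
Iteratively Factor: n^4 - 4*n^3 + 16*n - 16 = (n + 2)*(n^3 - 6*n^2 + 12*n - 8) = (n - 2)*(n + 2)*(n^2 - 4*n + 4) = (n - 2)^2*(n + 2)*(n - 2)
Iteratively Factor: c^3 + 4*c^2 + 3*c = (c + 3)*(c^2 + c) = (c + 1)*(c + 3)*(c)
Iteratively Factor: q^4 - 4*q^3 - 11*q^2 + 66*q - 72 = (q - 3)*(q^3 - q^2 - 14*q + 24) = (q - 3)^2*(q^2 + 2*q - 8) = (q - 3)^2*(q - 2)*(q + 4)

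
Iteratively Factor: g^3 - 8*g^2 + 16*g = (g)*(g^2 - 8*g + 16) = g*(g - 4)*(g - 4)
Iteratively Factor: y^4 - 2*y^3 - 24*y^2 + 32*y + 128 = (y + 2)*(y^3 - 4*y^2 - 16*y + 64) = (y + 2)*(y + 4)*(y^2 - 8*y + 16) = (y - 4)*(y + 2)*(y + 4)*(y - 4)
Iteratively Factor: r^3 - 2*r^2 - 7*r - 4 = (r + 1)*(r^2 - 3*r - 4) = (r - 4)*(r + 1)*(r + 1)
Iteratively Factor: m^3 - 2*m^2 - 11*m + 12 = (m - 1)*(m^2 - m - 12) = (m - 1)*(m + 3)*(m - 4)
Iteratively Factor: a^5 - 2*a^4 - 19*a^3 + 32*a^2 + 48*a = (a + 4)*(a^4 - 6*a^3 + 5*a^2 + 12*a) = a*(a + 4)*(a^3 - 6*a^2 + 5*a + 12) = a*(a + 1)*(a + 4)*(a^2 - 7*a + 12) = a*(a - 4)*(a + 1)*(a + 4)*(a - 3)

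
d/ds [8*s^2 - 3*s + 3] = 16*s - 3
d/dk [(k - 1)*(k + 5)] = 2*k + 4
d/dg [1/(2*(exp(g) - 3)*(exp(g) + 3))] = -exp(2*g)/(exp(4*g) - 18*exp(2*g) + 81)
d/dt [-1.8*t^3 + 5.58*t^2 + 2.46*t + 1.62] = -5.4*t^2 + 11.16*t + 2.46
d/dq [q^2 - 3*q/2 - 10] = 2*q - 3/2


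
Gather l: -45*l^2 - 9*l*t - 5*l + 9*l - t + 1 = -45*l^2 + l*(4 - 9*t) - t + 1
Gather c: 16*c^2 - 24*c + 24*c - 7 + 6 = 16*c^2 - 1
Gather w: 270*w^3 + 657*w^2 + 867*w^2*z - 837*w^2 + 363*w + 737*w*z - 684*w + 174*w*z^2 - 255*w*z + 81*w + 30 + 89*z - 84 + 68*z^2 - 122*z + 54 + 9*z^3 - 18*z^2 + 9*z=270*w^3 + w^2*(867*z - 180) + w*(174*z^2 + 482*z - 240) + 9*z^3 + 50*z^2 - 24*z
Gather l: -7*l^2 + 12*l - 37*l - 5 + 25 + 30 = -7*l^2 - 25*l + 50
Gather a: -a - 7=-a - 7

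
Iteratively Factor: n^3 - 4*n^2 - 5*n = (n - 5)*(n^2 + n) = (n - 5)*(n + 1)*(n)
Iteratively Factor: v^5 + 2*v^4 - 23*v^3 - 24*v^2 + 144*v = (v + 4)*(v^4 - 2*v^3 - 15*v^2 + 36*v) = (v - 3)*(v + 4)*(v^3 + v^2 - 12*v) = (v - 3)^2*(v + 4)*(v^2 + 4*v) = (v - 3)^2*(v + 4)^2*(v)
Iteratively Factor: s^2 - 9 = (s - 3)*(s + 3)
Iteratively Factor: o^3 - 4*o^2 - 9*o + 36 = (o - 3)*(o^2 - o - 12) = (o - 4)*(o - 3)*(o + 3)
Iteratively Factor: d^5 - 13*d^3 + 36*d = (d - 2)*(d^4 + 2*d^3 - 9*d^2 - 18*d) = (d - 2)*(d + 2)*(d^3 - 9*d) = d*(d - 2)*(d + 2)*(d^2 - 9) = d*(d - 3)*(d - 2)*(d + 2)*(d + 3)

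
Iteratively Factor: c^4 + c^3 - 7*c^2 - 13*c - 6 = (c + 1)*(c^3 - 7*c - 6) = (c + 1)*(c + 2)*(c^2 - 2*c - 3) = (c + 1)^2*(c + 2)*(c - 3)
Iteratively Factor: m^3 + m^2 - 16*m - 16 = (m - 4)*(m^2 + 5*m + 4) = (m - 4)*(m + 1)*(m + 4)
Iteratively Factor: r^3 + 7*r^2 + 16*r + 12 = (r + 3)*(r^2 + 4*r + 4) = (r + 2)*(r + 3)*(r + 2)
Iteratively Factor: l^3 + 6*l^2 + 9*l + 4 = (l + 1)*(l^2 + 5*l + 4) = (l + 1)*(l + 4)*(l + 1)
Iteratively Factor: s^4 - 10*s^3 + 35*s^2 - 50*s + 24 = (s - 2)*(s^3 - 8*s^2 + 19*s - 12) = (s - 3)*(s - 2)*(s^2 - 5*s + 4) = (s - 3)*(s - 2)*(s - 1)*(s - 4)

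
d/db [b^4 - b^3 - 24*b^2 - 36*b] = 4*b^3 - 3*b^2 - 48*b - 36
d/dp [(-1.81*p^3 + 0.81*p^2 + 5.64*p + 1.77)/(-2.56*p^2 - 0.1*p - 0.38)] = (4.6336*p^4 + 0.362*p^3 + 16.4208*p^2 + 8.4468*p - 1.9662)/(6.5536*p^4 + 0.512*p^3 + 1.9556*p^2 + 0.076*p + 0.1444)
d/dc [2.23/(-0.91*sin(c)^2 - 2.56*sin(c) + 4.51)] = (4.0586*sin(c) + 5.7088)*cos(c)/(0.91*sin(c)^2 + 2.56*sin(c) - 4.51)^2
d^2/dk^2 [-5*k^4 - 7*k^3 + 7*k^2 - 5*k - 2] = -60*k^2 - 42*k + 14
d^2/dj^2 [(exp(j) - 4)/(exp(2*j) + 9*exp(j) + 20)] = (exp(4*j) - 25*exp(3*j) - 228*exp(2*j) - 184*exp(j) + 1120)*exp(j)/(exp(6*j) + 27*exp(5*j) + 303*exp(4*j) + 1809*exp(3*j) + 6060*exp(2*j) + 10800*exp(j) + 8000)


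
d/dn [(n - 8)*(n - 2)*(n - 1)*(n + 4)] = 4*n^3 - 21*n^2 - 36*n + 88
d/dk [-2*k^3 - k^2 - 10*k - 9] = -6*k^2 - 2*k - 10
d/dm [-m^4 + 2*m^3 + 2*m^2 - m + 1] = -4*m^3 + 6*m^2 + 4*m - 1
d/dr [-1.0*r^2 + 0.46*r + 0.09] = 0.46 - 2.0*r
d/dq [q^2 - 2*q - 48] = 2*q - 2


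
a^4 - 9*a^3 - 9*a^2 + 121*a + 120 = (a - 8)*(a - 5)*(a + 1)*(a + 3)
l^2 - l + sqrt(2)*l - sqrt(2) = (l - 1)*(l + sqrt(2))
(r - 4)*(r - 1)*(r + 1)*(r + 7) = r^4 + 3*r^3 - 29*r^2 - 3*r + 28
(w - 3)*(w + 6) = w^2 + 3*w - 18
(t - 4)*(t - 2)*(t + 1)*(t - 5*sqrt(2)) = t^4 - 5*sqrt(2)*t^3 - 5*t^3 + 2*t^2 + 25*sqrt(2)*t^2 - 10*sqrt(2)*t + 8*t - 40*sqrt(2)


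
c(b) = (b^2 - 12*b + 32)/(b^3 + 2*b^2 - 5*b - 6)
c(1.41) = -2.72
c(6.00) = -0.02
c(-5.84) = -1.26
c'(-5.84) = -0.65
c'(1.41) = -1.40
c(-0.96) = -184.00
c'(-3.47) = -33.65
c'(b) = (2*b - 12)/(b^3 + 2*b^2 - 5*b - 6) + (-3*b^2 - 4*b + 5)*(b^2 - 12*b + 32)/(b^3 + 2*b^2 - 5*b - 6)^2 = (-b^4 + 24*b^3 - 77*b^2 - 140*b + 232)/(b^6 + 4*b^5 - 6*b^4 - 32*b^3 + b^2 + 60*b + 36)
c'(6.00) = 0.01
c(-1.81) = 15.52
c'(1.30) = -0.63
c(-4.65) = -2.73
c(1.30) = -2.61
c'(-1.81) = 5.94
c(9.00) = 0.01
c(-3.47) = -13.49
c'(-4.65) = -2.28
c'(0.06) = 5.64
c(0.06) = -4.97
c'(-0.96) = 4685.56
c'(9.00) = 0.01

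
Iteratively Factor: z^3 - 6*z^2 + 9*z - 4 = (z - 1)*(z^2 - 5*z + 4) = (z - 1)^2*(z - 4)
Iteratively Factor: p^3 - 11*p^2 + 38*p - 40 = (p - 4)*(p^2 - 7*p + 10) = (p - 4)*(p - 2)*(p - 5)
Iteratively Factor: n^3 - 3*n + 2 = (n - 1)*(n^2 + n - 2) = (n - 1)*(n + 2)*(n - 1)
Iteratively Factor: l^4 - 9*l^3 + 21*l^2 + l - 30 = (l - 3)*(l^3 - 6*l^2 + 3*l + 10) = (l - 3)*(l - 2)*(l^2 - 4*l - 5) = (l - 3)*(l - 2)*(l + 1)*(l - 5)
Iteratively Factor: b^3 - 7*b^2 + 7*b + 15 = (b - 5)*(b^2 - 2*b - 3) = (b - 5)*(b + 1)*(b - 3)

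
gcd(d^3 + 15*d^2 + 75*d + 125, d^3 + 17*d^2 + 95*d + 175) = d^2 + 10*d + 25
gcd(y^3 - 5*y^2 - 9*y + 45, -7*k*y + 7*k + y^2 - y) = 1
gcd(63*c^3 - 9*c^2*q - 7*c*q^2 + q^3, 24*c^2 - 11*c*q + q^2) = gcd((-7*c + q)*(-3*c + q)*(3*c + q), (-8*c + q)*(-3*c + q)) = -3*c + q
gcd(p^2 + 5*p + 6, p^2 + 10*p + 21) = p + 3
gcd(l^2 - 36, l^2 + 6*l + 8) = 1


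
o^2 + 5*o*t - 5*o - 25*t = (o - 5)*(o + 5*t)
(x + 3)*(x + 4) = x^2 + 7*x + 12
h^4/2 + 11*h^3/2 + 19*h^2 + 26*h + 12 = (h/2 + 1/2)*(h + 2)^2*(h + 6)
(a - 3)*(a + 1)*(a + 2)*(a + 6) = a^4 + 6*a^3 - 7*a^2 - 48*a - 36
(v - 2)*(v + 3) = v^2 + v - 6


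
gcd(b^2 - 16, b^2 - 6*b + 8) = b - 4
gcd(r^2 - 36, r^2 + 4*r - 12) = r + 6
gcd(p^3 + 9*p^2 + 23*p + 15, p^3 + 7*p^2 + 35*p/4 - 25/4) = p + 5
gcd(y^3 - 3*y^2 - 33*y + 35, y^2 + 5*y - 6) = y - 1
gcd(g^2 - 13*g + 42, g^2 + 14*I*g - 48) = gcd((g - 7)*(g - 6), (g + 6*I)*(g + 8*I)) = 1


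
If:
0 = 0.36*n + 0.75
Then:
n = -2.08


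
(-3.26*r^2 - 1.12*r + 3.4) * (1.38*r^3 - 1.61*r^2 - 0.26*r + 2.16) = -4.4988*r^5 + 3.703*r^4 + 7.3428*r^3 - 12.2244*r^2 - 3.3032*r + 7.344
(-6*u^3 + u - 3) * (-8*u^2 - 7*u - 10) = 48*u^5 + 42*u^4 + 52*u^3 + 17*u^2 + 11*u + 30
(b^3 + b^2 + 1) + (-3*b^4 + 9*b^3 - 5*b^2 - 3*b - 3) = -3*b^4 + 10*b^3 - 4*b^2 - 3*b - 2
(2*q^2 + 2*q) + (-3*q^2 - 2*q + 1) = 1 - q^2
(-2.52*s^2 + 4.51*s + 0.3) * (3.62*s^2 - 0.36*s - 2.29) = -9.1224*s^4 + 17.2334*s^3 + 5.2332*s^2 - 10.4359*s - 0.687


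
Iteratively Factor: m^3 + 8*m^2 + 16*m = (m)*(m^2 + 8*m + 16) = m*(m + 4)*(m + 4)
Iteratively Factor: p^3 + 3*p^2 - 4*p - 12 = (p - 2)*(p^2 + 5*p + 6) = (p - 2)*(p + 2)*(p + 3)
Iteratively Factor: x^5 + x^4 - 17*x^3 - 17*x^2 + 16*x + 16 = (x - 1)*(x^4 + 2*x^3 - 15*x^2 - 32*x - 16) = (x - 4)*(x - 1)*(x^3 + 6*x^2 + 9*x + 4) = (x - 4)*(x - 1)*(x + 1)*(x^2 + 5*x + 4) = (x - 4)*(x - 1)*(x + 1)*(x + 4)*(x + 1)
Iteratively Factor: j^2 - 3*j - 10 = (j - 5)*(j + 2)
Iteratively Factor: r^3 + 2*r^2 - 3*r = (r)*(r^2 + 2*r - 3) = r*(r - 1)*(r + 3)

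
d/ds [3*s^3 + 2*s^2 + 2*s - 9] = 9*s^2 + 4*s + 2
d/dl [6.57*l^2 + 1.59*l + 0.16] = 13.14*l + 1.59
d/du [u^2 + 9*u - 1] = 2*u + 9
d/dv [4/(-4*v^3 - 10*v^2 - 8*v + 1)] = 16*(3*v^2 + 5*v + 2)/(4*v^3 + 10*v^2 + 8*v - 1)^2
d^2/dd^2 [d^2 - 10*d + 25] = 2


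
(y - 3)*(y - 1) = y^2 - 4*y + 3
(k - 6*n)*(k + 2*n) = k^2 - 4*k*n - 12*n^2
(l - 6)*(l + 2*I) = l^2 - 6*l + 2*I*l - 12*I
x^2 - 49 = (x - 7)*(x + 7)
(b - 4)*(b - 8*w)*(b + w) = b^3 - 7*b^2*w - 4*b^2 - 8*b*w^2 + 28*b*w + 32*w^2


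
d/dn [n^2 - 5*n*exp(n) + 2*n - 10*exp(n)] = -5*n*exp(n) + 2*n - 15*exp(n) + 2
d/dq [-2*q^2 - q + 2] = -4*q - 1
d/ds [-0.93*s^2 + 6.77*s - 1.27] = 6.77 - 1.86*s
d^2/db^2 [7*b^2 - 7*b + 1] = 14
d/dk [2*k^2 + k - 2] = 4*k + 1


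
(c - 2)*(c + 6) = c^2 + 4*c - 12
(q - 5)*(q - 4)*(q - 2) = q^3 - 11*q^2 + 38*q - 40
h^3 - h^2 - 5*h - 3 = (h - 3)*(h + 1)^2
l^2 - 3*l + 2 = (l - 2)*(l - 1)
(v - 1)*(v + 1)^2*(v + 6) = v^4 + 7*v^3 + 5*v^2 - 7*v - 6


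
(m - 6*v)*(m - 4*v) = m^2 - 10*m*v + 24*v^2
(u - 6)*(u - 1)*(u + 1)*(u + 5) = u^4 - u^3 - 31*u^2 + u + 30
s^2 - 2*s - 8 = (s - 4)*(s + 2)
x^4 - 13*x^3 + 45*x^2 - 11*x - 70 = (x - 7)*(x - 5)*(x - 2)*(x + 1)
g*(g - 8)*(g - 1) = g^3 - 9*g^2 + 8*g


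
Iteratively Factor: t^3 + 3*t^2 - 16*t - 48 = (t + 4)*(t^2 - t - 12) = (t - 4)*(t + 4)*(t + 3)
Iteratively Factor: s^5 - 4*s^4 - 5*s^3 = (s)*(s^4 - 4*s^3 - 5*s^2) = s^2*(s^3 - 4*s^2 - 5*s) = s^2*(s + 1)*(s^2 - 5*s) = s^3*(s + 1)*(s - 5)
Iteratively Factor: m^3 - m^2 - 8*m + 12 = (m - 2)*(m^2 + m - 6) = (m - 2)^2*(m + 3)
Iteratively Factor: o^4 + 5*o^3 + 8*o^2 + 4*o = (o)*(o^3 + 5*o^2 + 8*o + 4) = o*(o + 1)*(o^2 + 4*o + 4) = o*(o + 1)*(o + 2)*(o + 2)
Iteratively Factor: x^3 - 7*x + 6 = (x - 2)*(x^2 + 2*x - 3) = (x - 2)*(x + 3)*(x - 1)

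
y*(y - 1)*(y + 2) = y^3 + y^2 - 2*y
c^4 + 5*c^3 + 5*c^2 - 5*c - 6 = (c - 1)*(c + 1)*(c + 2)*(c + 3)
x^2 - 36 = (x - 6)*(x + 6)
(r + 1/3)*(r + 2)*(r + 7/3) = r^3 + 14*r^2/3 + 55*r/9 + 14/9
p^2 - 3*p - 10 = (p - 5)*(p + 2)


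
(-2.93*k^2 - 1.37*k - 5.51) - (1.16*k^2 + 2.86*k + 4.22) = -4.09*k^2 - 4.23*k - 9.73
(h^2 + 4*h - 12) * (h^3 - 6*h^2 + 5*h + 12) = h^5 - 2*h^4 - 31*h^3 + 104*h^2 - 12*h - 144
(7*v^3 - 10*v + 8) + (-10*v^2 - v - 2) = 7*v^3 - 10*v^2 - 11*v + 6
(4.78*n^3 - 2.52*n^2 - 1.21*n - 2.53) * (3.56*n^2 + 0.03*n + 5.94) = 17.0168*n^5 - 8.8278*n^4 + 24.01*n^3 - 24.0119*n^2 - 7.2633*n - 15.0282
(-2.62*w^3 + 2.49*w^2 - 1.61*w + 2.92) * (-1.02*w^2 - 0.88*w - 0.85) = 2.6724*w^5 - 0.2342*w^4 + 1.678*w^3 - 3.6781*w^2 - 1.2011*w - 2.482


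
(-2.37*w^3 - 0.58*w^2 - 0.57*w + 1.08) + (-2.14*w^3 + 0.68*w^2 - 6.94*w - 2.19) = -4.51*w^3 + 0.1*w^2 - 7.51*w - 1.11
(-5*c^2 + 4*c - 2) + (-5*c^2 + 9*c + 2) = -10*c^2 + 13*c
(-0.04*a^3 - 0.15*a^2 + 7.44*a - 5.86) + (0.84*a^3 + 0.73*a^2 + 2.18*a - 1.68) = 0.8*a^3 + 0.58*a^2 + 9.62*a - 7.54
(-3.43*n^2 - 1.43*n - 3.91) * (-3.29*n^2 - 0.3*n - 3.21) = 11.2847*n^4 + 5.7337*n^3 + 24.3032*n^2 + 5.7633*n + 12.5511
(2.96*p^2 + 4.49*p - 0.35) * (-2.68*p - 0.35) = -7.9328*p^3 - 13.0692*p^2 - 0.6335*p + 0.1225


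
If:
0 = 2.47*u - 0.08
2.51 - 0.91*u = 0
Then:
No Solution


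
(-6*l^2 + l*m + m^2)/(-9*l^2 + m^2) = (2*l - m)/(3*l - m)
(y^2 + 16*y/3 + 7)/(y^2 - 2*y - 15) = (y + 7/3)/(y - 5)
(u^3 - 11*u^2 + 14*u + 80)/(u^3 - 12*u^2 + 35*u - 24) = (u^2 - 3*u - 10)/(u^2 - 4*u + 3)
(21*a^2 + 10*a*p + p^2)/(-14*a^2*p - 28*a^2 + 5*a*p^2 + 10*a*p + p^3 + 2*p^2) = (3*a + p)/(-2*a*p - 4*a + p^2 + 2*p)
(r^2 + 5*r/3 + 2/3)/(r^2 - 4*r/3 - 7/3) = (3*r + 2)/(3*r - 7)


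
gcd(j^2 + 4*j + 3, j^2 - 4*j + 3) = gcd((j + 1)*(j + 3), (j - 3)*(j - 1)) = 1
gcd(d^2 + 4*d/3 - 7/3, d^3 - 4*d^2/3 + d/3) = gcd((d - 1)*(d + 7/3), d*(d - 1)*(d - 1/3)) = d - 1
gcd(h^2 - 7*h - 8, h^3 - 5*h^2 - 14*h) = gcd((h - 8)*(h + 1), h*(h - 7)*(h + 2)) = 1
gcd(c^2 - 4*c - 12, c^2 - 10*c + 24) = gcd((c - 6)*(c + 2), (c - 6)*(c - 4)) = c - 6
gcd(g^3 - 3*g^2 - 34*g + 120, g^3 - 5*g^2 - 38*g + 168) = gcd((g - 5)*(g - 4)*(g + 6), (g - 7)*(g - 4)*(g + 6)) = g^2 + 2*g - 24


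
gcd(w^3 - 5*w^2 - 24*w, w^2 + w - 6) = w + 3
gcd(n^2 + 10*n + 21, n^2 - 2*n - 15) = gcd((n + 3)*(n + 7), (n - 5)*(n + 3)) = n + 3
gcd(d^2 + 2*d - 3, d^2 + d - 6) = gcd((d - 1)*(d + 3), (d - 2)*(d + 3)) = d + 3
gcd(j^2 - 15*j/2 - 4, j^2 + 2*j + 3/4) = j + 1/2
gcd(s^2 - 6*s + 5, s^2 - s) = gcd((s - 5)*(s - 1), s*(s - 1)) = s - 1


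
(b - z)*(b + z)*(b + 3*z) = b^3 + 3*b^2*z - b*z^2 - 3*z^3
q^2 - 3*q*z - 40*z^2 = (q - 8*z)*(q + 5*z)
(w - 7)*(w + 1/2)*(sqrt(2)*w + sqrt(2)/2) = sqrt(2)*w^3 - 6*sqrt(2)*w^2 - 27*sqrt(2)*w/4 - 7*sqrt(2)/4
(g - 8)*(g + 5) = g^2 - 3*g - 40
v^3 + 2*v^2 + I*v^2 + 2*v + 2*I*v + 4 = (v + 2)*(v - I)*(v + 2*I)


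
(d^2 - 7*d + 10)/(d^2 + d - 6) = (d - 5)/(d + 3)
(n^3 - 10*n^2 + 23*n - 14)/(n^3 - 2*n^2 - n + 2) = (n - 7)/(n + 1)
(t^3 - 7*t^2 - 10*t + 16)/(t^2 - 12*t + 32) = (t^2 + t - 2)/(t - 4)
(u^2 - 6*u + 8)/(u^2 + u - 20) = (u - 2)/(u + 5)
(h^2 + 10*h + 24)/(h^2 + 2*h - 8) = (h + 6)/(h - 2)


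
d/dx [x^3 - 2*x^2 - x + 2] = 3*x^2 - 4*x - 1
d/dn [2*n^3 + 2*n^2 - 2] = 2*n*(3*n + 2)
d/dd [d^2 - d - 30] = 2*d - 1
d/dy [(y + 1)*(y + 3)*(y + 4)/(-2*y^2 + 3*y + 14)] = 2*(-y^4 + 3*y^3 + 52*y^2 + 136*y + 115)/(4*y^4 - 12*y^3 - 47*y^2 + 84*y + 196)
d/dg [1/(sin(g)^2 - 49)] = -2*sin(g)*cos(g)/(sin(g)^2 - 49)^2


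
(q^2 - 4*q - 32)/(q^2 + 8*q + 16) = (q - 8)/(q + 4)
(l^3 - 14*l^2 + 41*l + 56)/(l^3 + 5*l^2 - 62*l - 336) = (l^2 - 6*l - 7)/(l^2 + 13*l + 42)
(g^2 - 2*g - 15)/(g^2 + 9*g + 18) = (g - 5)/(g + 6)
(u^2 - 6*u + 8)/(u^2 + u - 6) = (u - 4)/(u + 3)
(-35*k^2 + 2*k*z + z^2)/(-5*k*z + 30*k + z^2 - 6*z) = (7*k + z)/(z - 6)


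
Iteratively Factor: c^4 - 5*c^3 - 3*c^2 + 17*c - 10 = (c - 1)*(c^3 - 4*c^2 - 7*c + 10) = (c - 1)*(c + 2)*(c^2 - 6*c + 5) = (c - 5)*(c - 1)*(c + 2)*(c - 1)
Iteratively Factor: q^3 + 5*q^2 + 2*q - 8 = (q + 4)*(q^2 + q - 2) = (q + 2)*(q + 4)*(q - 1)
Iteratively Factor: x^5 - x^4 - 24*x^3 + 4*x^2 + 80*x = (x + 4)*(x^4 - 5*x^3 - 4*x^2 + 20*x) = (x - 2)*(x + 4)*(x^3 - 3*x^2 - 10*x) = (x - 2)*(x + 2)*(x + 4)*(x^2 - 5*x) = (x - 5)*(x - 2)*(x + 2)*(x + 4)*(x)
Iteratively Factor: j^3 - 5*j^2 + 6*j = (j - 2)*(j^2 - 3*j) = (j - 3)*(j - 2)*(j)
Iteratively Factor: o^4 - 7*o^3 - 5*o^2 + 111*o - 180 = (o - 5)*(o^3 - 2*o^2 - 15*o + 36) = (o - 5)*(o - 3)*(o^2 + o - 12) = (o - 5)*(o - 3)^2*(o + 4)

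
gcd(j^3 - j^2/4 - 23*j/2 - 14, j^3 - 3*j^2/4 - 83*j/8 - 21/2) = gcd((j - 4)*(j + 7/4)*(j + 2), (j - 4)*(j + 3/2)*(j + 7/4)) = j^2 - 9*j/4 - 7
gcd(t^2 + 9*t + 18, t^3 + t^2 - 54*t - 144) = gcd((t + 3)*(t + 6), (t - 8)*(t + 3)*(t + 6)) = t^2 + 9*t + 18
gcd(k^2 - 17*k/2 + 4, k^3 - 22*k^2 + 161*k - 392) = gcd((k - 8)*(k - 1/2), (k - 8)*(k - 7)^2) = k - 8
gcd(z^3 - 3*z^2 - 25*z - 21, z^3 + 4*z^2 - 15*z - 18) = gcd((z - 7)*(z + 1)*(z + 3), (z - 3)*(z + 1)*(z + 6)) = z + 1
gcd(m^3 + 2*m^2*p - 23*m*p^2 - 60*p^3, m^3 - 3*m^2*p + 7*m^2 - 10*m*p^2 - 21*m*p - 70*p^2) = -m + 5*p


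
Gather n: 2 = 2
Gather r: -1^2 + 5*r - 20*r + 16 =15 - 15*r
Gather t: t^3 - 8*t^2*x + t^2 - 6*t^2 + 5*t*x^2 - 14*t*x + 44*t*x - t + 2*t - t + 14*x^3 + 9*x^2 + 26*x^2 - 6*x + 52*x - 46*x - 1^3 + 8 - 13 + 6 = t^3 + t^2*(-8*x - 5) + t*(5*x^2 + 30*x) + 14*x^3 + 35*x^2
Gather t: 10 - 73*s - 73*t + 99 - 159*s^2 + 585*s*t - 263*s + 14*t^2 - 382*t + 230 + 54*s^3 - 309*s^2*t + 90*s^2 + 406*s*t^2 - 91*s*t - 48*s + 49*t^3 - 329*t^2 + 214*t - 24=54*s^3 - 69*s^2 - 384*s + 49*t^3 + t^2*(406*s - 315) + t*(-309*s^2 + 494*s - 241) + 315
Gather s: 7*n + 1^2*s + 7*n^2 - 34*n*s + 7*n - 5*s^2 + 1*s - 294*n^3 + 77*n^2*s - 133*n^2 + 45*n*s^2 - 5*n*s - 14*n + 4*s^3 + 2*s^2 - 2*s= -294*n^3 - 126*n^2 + 4*s^3 + s^2*(45*n - 3) + s*(77*n^2 - 39*n)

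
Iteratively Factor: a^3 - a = (a - 1)*(a^2 + a) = a*(a - 1)*(a + 1)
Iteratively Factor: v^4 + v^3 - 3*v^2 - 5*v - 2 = (v - 2)*(v^3 + 3*v^2 + 3*v + 1) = (v - 2)*(v + 1)*(v^2 + 2*v + 1) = (v - 2)*(v + 1)^2*(v + 1)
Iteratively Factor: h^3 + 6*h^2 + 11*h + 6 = (h + 1)*(h^2 + 5*h + 6) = (h + 1)*(h + 3)*(h + 2)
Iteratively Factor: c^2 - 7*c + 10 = (c - 5)*(c - 2)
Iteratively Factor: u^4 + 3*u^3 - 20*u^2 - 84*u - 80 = (u + 4)*(u^3 - u^2 - 16*u - 20) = (u + 2)*(u + 4)*(u^2 - 3*u - 10) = (u - 5)*(u + 2)*(u + 4)*(u + 2)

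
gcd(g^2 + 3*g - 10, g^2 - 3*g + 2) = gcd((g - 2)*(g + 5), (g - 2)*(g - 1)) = g - 2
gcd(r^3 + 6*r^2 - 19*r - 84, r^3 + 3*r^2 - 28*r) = r^2 + 3*r - 28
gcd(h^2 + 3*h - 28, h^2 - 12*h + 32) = h - 4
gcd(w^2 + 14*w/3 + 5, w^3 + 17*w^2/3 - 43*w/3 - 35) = w + 5/3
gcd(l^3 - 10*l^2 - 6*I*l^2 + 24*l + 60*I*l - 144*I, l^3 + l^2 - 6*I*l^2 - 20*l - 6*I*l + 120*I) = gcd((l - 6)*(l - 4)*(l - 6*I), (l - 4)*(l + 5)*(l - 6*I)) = l^2 + l*(-4 - 6*I) + 24*I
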